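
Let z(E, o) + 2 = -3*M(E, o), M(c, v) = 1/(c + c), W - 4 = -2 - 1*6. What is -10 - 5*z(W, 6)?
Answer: -15/8 ≈ -1.8750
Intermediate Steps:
W = -4 (W = 4 + (-2 - 1*6) = 4 + (-2 - 6) = 4 - 8 = -4)
M(c, v) = 1/(2*c)
z(E, o) = -2 - 3/(2*E)
-10 - 5*z(W, 6) = -10 - 5*(-2 - 3/2/(-4)) = -10 - 5*(-2 - 3/2*(-¼)) = -10 - 5*(-2 + 3/8) = -10 - 5*(-13/8) = -10 + 65/8 = -15/8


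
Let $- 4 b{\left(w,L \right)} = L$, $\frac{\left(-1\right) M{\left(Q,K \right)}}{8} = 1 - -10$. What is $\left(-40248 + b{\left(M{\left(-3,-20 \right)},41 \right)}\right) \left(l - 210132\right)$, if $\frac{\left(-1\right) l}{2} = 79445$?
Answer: $\frac{29712359863}{2} \approx 1.4856 \cdot 10^{10}$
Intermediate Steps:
$M{\left(Q,K \right)} = -88$ ($M{\left(Q,K \right)} = - 8 \left(1 - -10\right) = - 8 \left(1 + 10\right) = \left(-8\right) 11 = -88$)
$b{\left(w,L \right)} = - \frac{L}{4}$
$l = -158890$ ($l = \left(-2\right) 79445 = -158890$)
$\left(-40248 + b{\left(M{\left(-3,-20 \right)},41 \right)}\right) \left(l - 210132\right) = \left(-40248 - \frac{41}{4}\right) \left(-158890 - 210132\right) = \left(-40248 - \frac{41}{4}\right) \left(-369022\right) = \left(- \frac{161033}{4}\right) \left(-369022\right) = \frac{29712359863}{2}$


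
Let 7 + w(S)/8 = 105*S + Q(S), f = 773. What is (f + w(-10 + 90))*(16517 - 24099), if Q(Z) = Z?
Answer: -519799174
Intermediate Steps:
w(S) = -56 + 848*S (w(S) = -56 + 8*(105*S + S) = -56 + 8*(106*S) = -56 + 848*S)
(f + w(-10 + 90))*(16517 - 24099) = (773 + (-56 + 848*(-10 + 90)))*(16517 - 24099) = (773 + (-56 + 848*80))*(-7582) = (773 + (-56 + 67840))*(-7582) = (773 + 67784)*(-7582) = 68557*(-7582) = -519799174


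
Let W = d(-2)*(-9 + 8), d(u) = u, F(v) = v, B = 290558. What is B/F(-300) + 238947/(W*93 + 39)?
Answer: 4673/50 ≈ 93.460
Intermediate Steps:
W = 2 (W = -2*(-9 + 8) = -2*(-1) = 2)
B/F(-300) + 238947/(W*93 + 39) = 290558/(-300) + 238947/(2*93 + 39) = 290558*(-1/300) + 238947/(186 + 39) = -145279/150 + 238947/225 = -145279/150 + 238947*(1/225) = -145279/150 + 79649/75 = 4673/50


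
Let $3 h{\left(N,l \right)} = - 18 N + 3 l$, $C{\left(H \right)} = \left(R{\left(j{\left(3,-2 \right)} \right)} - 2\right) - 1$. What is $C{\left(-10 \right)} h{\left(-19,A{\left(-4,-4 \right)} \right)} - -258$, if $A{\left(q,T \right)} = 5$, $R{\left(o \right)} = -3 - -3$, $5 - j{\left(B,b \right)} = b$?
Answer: $-99$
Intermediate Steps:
$j{\left(B,b \right)} = 5 - b$
$R{\left(o \right)} = 0$ ($R{\left(o \right)} = -3 + 3 = 0$)
$C{\left(H \right)} = -3$ ($C{\left(H \right)} = \left(0 - 2\right) - 1 = -2 - 1 = -3$)
$h{\left(N,l \right)} = l - 6 N$ ($h{\left(N,l \right)} = \frac{- 18 N + 3 l}{3} = l - 6 N$)
$C{\left(-10 \right)} h{\left(-19,A{\left(-4,-4 \right)} \right)} - -258 = - 3 \left(5 - -114\right) - -258 = - 3 \left(5 + 114\right) + 258 = \left(-3\right) 119 + 258 = -357 + 258 = -99$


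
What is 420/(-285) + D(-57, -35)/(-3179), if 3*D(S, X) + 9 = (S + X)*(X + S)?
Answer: -427681/181203 ≈ -2.3602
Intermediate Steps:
D(S, X) = -3 + (S + X)²/3 (D(S, X) = -3 + ((S + X)*(X + S))/3 = -3 + ((S + X)*(S + X))/3 = -3 + (S + X)²/3)
420/(-285) + D(-57, -35)/(-3179) = 420/(-285) + (-3 + (-57 - 35)²/3)/(-3179) = 420*(-1/285) + (-3 + (⅓)*(-92)²)*(-1/3179) = -28/19 + (-3 + (⅓)*8464)*(-1/3179) = -28/19 + (-3 + 8464/3)*(-1/3179) = -28/19 + (8455/3)*(-1/3179) = -28/19 - 8455/9537 = -427681/181203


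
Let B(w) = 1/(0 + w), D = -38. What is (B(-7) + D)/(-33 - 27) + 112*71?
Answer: 1113369/140 ≈ 7952.6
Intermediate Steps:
B(w) = 1/w
(B(-7) + D)/(-33 - 27) + 112*71 = (1/(-7) - 38)/(-33 - 27) + 112*71 = (-⅐ - 38)/(-60) + 7952 = -267/7*(-1/60) + 7952 = 89/140 + 7952 = 1113369/140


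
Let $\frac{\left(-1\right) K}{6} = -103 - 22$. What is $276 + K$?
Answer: $1026$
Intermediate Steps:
$K = 750$ ($K = - 6 \left(-103 - 22\right) = \left(-6\right) \left(-125\right) = 750$)
$276 + K = 276 + 750 = 1026$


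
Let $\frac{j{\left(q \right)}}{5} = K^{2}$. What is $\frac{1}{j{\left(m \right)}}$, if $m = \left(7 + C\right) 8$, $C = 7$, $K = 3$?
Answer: $\frac{1}{45} \approx 0.022222$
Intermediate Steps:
$m = 112$ ($m = \left(7 + 7\right) 8 = 14 \cdot 8 = 112$)
$j{\left(q \right)} = 45$ ($j{\left(q \right)} = 5 \cdot 3^{2} = 5 \cdot 9 = 45$)
$\frac{1}{j{\left(m \right)}} = \frac{1}{45}$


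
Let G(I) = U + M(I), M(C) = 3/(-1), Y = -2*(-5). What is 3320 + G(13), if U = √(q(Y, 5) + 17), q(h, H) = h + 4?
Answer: 3317 + √31 ≈ 3322.6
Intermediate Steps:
Y = 10
M(C) = -3 (M(C) = 3*(-1) = -3)
q(h, H) = 4 + h
U = √31 (U = √((4 + 10) + 17) = √(14 + 17) = √31 ≈ 5.5678)
G(I) = -3 + √31 (G(I) = √31 - 3 = -3 + √31)
3320 + G(13) = 3320 + (-3 + √31) = 3317 + √31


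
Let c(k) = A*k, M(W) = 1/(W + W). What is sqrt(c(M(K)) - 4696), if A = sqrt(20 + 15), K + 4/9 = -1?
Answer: sqrt(-3174496 - 234*sqrt(35))/26 ≈ 68.542*I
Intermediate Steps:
K = -13/9 (K = -4/9 - 1 = -13/9 ≈ -1.4444)
A = sqrt(35) ≈ 5.9161
M(W) = 1/(2*W)
c(k) = k*sqrt(35) (c(k) = sqrt(35)*k = k*sqrt(35))
sqrt(c(M(K)) - 4696) = sqrt((1/(2*(-13/9)))*sqrt(35) - 4696) = sqrt(((1/2)*(-9/13))*sqrt(35) - 4696) = sqrt(-9*sqrt(35)/26 - 4696) = sqrt(-4696 - 9*sqrt(35)/26)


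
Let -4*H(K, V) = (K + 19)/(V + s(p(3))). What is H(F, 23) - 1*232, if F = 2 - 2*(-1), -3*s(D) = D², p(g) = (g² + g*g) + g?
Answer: -115049/496 ≈ -231.95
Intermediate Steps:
p(g) = g + 2*g² (p(g) = (g² + g²) + g = 2*g² + g = g + 2*g²)
s(D) = -D²/3
F = 4 (F = 2 + 2 = 4)
H(K, V) = -(19 + K)/(4*(-147 + V)) (H(K, V) = -(K + 19)/(4*(V - 9*(1 + 2*3)²/3)) = -(19 + K)/(4*(V - 9*(1 + 6)²/3)) = -(19 + K)/(4*(V - (3*7)²/3)) = -(19 + K)/(4*(V - ⅓*21²)) = -(19 + K)/(4*(V - ⅓*441)) = -(19 + K)/(4*(V - 147)) = -(19 + K)/(4*(-147 + V)))
H(F, 23) - 1*232 = (-19 - 1*4)/(4*(-147 + 23)) - 1*232 = (¼)*(-19 - 4)/(-124) - 232 = (¼)*(-1/124)*(-23) - 232 = 23/496 - 232 = -115049/496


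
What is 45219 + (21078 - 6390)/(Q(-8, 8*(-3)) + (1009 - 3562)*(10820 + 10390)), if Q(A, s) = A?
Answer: 1224284928267/27074569 ≈ 45219.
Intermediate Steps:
45219 + (21078 - 6390)/(Q(-8, 8*(-3)) + (1009 - 3562)*(10820 + 10390)) = 45219 + (21078 - 6390)/(-8 + (1009 - 3562)*(10820 + 10390)) = 45219 + 14688/(-8 - 2553*21210) = 45219 + 14688/(-8 - 54149130) = 45219 + 14688/(-54149138) = 45219 + 14688*(-1/54149138) = 45219 - 7344/27074569 = 1224284928267/27074569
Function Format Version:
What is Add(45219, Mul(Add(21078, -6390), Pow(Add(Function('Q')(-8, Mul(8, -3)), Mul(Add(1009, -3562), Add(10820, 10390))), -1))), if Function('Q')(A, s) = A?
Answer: Rational(1224284928267, 27074569) ≈ 45219.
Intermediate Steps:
Add(45219, Mul(Add(21078, -6390), Pow(Add(Function('Q')(-8, Mul(8, -3)), Mul(Add(1009, -3562), Add(10820, 10390))), -1))) = Add(45219, Mul(Add(21078, -6390), Pow(Add(-8, Mul(Add(1009, -3562), Add(10820, 10390))), -1))) = Add(45219, Mul(14688, Pow(Add(-8, Mul(-2553, 21210)), -1))) = Add(45219, Mul(14688, Pow(Add(-8, -54149130), -1))) = Add(45219, Mul(14688, Pow(-54149138, -1))) = Add(45219, Mul(14688, Rational(-1, 54149138))) = Add(45219, Rational(-7344, 27074569)) = Rational(1224284928267, 27074569)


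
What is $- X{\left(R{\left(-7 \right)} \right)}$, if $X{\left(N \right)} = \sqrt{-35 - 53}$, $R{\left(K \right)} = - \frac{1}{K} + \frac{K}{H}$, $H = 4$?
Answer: $- 2 i \sqrt{22} \approx - 9.3808 i$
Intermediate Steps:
$R{\left(K \right)} = - \frac{1}{K} + \frac{K}{4}$
$X{\left(N \right)} = 2 i \sqrt{22}$ ($X{\left(N \right)} = \sqrt{-88} = 2 i \sqrt{22}$)
$- X{\left(R{\left(-7 \right)} \right)} = - 2 i \sqrt{22}$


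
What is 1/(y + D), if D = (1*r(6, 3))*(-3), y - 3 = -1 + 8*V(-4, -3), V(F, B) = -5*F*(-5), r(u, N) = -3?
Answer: -1/789 ≈ -0.0012674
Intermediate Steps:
V(F, B) = 25*F
y = -798 (y = 3 + (-1 + 8*(25*(-4))) = 3 + (-1 + 8*(-100)) = 3 + (-1 - 800) = 3 - 801 = -798)
D = 9 (D = (1*(-3))*(-3) = -3*(-3) = 9)
1/(y + D) = 1/(-798 + 9) = 1/(-789) = -1/789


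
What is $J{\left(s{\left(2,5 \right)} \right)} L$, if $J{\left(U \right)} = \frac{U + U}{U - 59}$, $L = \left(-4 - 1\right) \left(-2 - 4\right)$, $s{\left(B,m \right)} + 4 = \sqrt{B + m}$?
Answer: $\frac{1050}{283} - \frac{1770 \sqrt{7}}{1981} \approx 1.3463$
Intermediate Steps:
$s{\left(B,m \right)} = -4 + \sqrt{B + m}$
$L = 30$ ($L = \left(-5\right) \left(-6\right) = 30$)
$J{\left(U \right)} = \frac{2 U}{-59 + U}$
$J{\left(s{\left(2,5 \right)} \right)} L = \frac{2 \left(-4 + \sqrt{2 + 5}\right)}{-59 - \left(4 - \sqrt{2 + 5}\right)} 30 = \frac{2 \left(-4 + \sqrt{7}\right)}{-59 - \left(4 - \sqrt{7}\right)} 30 = \frac{2 \left(-4 + \sqrt{7}\right)}{-63 + \sqrt{7}} \cdot 30 = \frac{60 \left(-4 + \sqrt{7}\right)}{-63 + \sqrt{7}}$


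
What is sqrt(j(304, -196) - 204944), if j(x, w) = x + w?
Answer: 2*I*sqrt(51209) ≈ 452.59*I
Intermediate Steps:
j(x, w) = w + x
sqrt(j(304, -196) - 204944) = sqrt((-196 + 304) - 204944) = sqrt(108 - 204944) = sqrt(-204836) = 2*I*sqrt(51209)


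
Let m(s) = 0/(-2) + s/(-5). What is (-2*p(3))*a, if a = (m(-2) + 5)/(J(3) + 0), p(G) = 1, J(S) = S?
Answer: -18/5 ≈ -3.6000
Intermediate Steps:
m(s) = -s/5 (m(s) = 0*(-½) + s*(-⅕) = 0 - s/5 = -s/5)
a = 9/5 (a = (-⅕*(-2) + 5)/(3 + 0) = (⅖ + 5)/3 = (27/5)*(⅓) = 9/5 ≈ 1.8000)
(-2*p(3))*a = -2*1*(9/5) = -2*9/5 = -18/5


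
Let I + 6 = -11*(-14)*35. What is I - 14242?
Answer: -8858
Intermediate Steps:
I = 5384 (I = -6 - 11*(-14)*35 = -6 + 154*35 = -6 + 5390 = 5384)
I - 14242 = 5384 - 14242 = -8858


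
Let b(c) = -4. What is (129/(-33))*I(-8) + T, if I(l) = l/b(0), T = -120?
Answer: -1406/11 ≈ -127.82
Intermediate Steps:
I(l) = -l/4 (I(l) = l/(-4) = l*(-¼) = -l/4)
(129/(-33))*I(-8) + T = (129/(-33))*(-¼*(-8)) - 120 = (129*(-1/33))*2 - 120 = -43/11*2 - 120 = -86/11 - 120 = -1406/11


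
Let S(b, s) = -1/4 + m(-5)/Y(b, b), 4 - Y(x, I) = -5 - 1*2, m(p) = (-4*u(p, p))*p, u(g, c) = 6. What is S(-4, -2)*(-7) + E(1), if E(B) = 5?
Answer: -3063/44 ≈ -69.614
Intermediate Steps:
m(p) = -24*p (m(p) = (-4*6)*p = -24*p)
Y(x, I) = 11 (Y(x, I) = 4 - (-5 - 1*2) = 4 - (-5 - 2) = 4 - 1*(-7) = 4 + 7 = 11)
S(b, s) = 469/44 (S(b, s) = -1/4 - 24*(-5)/11 = -1*¼ + 120*(1/11) = -¼ + 120/11 = 469/44)
S(-4, -2)*(-7) + E(1) = (469/44)*(-7) + 5 = -3283/44 + 5 = -3063/44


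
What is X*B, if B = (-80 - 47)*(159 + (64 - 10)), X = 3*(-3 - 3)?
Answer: 486918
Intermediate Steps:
X = -18 (X = 3*(-6) = -18)
B = -27051 (B = -127*(159 + 54) = -127*213 = -27051)
X*B = -18*(-27051) = 486918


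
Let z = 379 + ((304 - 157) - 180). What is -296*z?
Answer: -102416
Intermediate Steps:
z = 346 (z = 379 + (147 - 180) = 379 - 33 = 346)
-296*z = -296*346 = -102416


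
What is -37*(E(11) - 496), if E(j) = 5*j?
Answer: 16317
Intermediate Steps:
-37*(E(11) - 496) = -37*(5*11 - 496) = -37*(55 - 496) = -37*(-441) = 16317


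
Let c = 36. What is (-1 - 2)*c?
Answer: -108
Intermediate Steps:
(-1 - 2)*c = (-1 - 2)*36 = -3*36 = -108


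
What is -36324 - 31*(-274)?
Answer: -27830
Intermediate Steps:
-36324 - 31*(-274) = -36324 - 1*(-8494) = -36324 + 8494 = -27830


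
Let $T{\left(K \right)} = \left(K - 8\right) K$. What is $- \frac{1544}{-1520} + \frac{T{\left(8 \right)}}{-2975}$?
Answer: $\frac{193}{190} \approx 1.0158$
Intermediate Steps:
$T{\left(K \right)} = K \left(-8 + K\right)$ ($T{\left(K \right)} = \left(K - 8\right) K = \left(-8 + K\right) K = K \left(-8 + K\right)$)
$- \frac{1544}{-1520} + \frac{T{\left(8 \right)}}{-2975} = - \frac{1544}{-1520} + \frac{8 \left(-8 + 8\right)}{-2975} = \left(-1544\right) \left(- \frac{1}{1520}\right) + 8 \cdot 0 \left(- \frac{1}{2975}\right) = \frac{193}{190} + 0 \left(- \frac{1}{2975}\right) = \frac{193}{190} + 0 = \frac{193}{190}$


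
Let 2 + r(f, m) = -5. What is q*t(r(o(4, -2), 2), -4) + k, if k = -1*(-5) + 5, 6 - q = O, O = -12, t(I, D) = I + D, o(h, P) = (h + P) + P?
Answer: -188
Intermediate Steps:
o(h, P) = h + 2*P (o(h, P) = (P + h) + P = h + 2*P)
r(f, m) = -7 (r(f, m) = -2 - 5 = -7)
t(I, D) = D + I
q = 18 (q = 6 - 1*(-12) = 6 + 12 = 18)
k = 10 (k = 5 + 5 = 10)
q*t(r(o(4, -2), 2), -4) + k = 18*(-4 - 7) + 10 = 18*(-11) + 10 = -198 + 10 = -188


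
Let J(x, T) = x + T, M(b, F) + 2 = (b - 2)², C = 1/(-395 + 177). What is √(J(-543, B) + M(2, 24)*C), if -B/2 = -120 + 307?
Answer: 4*I*√680923/109 ≈ 30.282*I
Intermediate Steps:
C = -1/218 (C = 1/(-218) = -1/218 ≈ -0.0045872)
M(b, F) = -2 + (-2 + b)² (M(b, F) = -2 + (b - 2)² = -2 + (-2 + b)²)
B = -374 (B = -2*(-120 + 307) = -2*187 = -374)
J(x, T) = T + x
√(J(-543, B) + M(2, 24)*C) = √((-374 - 543) + (-2 + (-2 + 2)²)*(-1/218)) = √(-917 + (-2 + 0²)*(-1/218)) = √(-917 + (-2 + 0)*(-1/218)) = √(-917 - 2*(-1/218)) = √(-917 + 1/109) = √(-99952/109) = 4*I*√680923/109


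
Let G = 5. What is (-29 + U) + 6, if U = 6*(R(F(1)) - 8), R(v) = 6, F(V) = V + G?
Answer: -35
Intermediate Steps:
F(V) = 5 + V (F(V) = V + 5 = 5 + V)
U = -12 (U = 6*(6 - 8) = 6*(-2) = -12)
(-29 + U) + 6 = (-29 - 12) + 6 = -41 + 6 = -35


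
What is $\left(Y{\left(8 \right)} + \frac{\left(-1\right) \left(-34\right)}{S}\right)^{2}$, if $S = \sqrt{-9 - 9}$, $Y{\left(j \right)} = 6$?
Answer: $\frac{\left(18 - 17 i \sqrt{2}\right)^{2}}{9} \approx -28.222 - 96.167 i$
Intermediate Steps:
$S = 3 i \sqrt{2}$ ($S = \sqrt{-18} = 3 i \sqrt{2} \approx 4.2426 i$)
$\left(Y{\left(8 \right)} + \frac{\left(-1\right) \left(-34\right)}{S}\right)^{2} = \left(6 + \frac{\left(-1\right) \left(-34\right)}{3 i \sqrt{2}}\right)^{2} = \left(6 + 34 \left(- \frac{i \sqrt{2}}{6}\right)\right)^{2} = \left(6 - \frac{17 i \sqrt{2}}{3}\right)^{2}$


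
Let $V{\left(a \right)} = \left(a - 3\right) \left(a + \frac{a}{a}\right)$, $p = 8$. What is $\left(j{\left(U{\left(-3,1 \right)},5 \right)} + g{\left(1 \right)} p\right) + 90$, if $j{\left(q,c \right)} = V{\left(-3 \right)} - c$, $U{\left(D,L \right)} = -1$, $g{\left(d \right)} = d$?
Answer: $105$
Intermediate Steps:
$V{\left(a \right)} = \left(1 + a\right) \left(-3 + a\right)$ ($V{\left(a \right)} = \left(-3 + a\right) \left(a + 1\right) = \left(-3 + a\right) \left(1 + a\right) = \left(1 + a\right) \left(-3 + a\right)$)
$j{\left(q,c \right)} = 12 - c$ ($j{\left(q,c \right)} = \left(-3 + \left(-3\right)^{2} - -6\right) - c = \left(-3 + 9 + 6\right) - c = 12 - c$)
$\left(j{\left(U{\left(-3,1 \right)},5 \right)} + g{\left(1 \right)} p\right) + 90 = \left(\left(12 - 5\right) + 1 \cdot 8\right) + 90 = \left(\left(12 - 5\right) + 8\right) + 90 = \left(7 + 8\right) + 90 = 15 + 90 = 105$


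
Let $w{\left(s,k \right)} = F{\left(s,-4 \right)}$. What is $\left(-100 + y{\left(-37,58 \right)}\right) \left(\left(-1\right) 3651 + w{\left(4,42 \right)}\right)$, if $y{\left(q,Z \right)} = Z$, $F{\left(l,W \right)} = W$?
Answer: $153510$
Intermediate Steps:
$w{\left(s,k \right)} = -4$
$\left(-100 + y{\left(-37,58 \right)}\right) \left(\left(-1\right) 3651 + w{\left(4,42 \right)}\right) = \left(-100 + 58\right) \left(\left(-1\right) 3651 - 4\right) = - 42 \left(-3651 - 4\right) = \left(-42\right) \left(-3655\right) = 153510$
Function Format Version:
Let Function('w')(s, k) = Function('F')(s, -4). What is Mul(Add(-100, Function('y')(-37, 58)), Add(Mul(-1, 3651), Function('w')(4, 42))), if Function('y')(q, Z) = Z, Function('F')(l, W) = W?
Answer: 153510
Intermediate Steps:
Function('w')(s, k) = -4
Mul(Add(-100, Function('y')(-37, 58)), Add(Mul(-1, 3651), Function('w')(4, 42))) = Mul(Add(-100, 58), Add(Mul(-1, 3651), -4)) = Mul(-42, Add(-3651, -4)) = Mul(-42, -3655) = 153510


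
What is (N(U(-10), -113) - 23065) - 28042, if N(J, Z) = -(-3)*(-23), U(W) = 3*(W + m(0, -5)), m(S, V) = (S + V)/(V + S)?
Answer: -51176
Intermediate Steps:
m(S, V) = 1 (m(S, V) = (S + V)/(S + V) = 1)
U(W) = 3 + 3*W (U(W) = 3*(W + 1) = 3*(1 + W) = 3 + 3*W)
N(J, Z) = -69 (N(J, Z) = -1*69 = -69)
(N(U(-10), -113) - 23065) - 28042 = (-69 - 23065) - 28042 = -23134 - 28042 = -51176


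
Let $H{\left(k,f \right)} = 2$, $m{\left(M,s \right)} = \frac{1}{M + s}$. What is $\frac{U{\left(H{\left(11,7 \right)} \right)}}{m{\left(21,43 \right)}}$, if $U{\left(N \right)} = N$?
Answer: $128$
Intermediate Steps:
$\frac{U{\left(H{\left(11,7 \right)} \right)}}{m{\left(21,43 \right)}} = \frac{2}{\frac{1}{21 + 43}} = \frac{2}{\frac{1}{64}} = 2 \frac{1}{\frac{1}{64}} = 2 \cdot 64 = 128$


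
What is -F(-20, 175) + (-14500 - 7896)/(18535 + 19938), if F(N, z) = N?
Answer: 747064/38473 ≈ 19.418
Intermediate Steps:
-F(-20, 175) + (-14500 - 7896)/(18535 + 19938) = -1*(-20) + (-14500 - 7896)/(18535 + 19938) = 20 - 22396/38473 = 747064/38473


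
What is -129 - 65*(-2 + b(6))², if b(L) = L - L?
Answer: -389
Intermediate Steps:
b(L) = 0
-129 - 65*(-2 + b(6))² = -129 - 65*(-2 + 0)² = -129 - 65*(-2)² = -129 - 65*4 = -129 - 260 = -389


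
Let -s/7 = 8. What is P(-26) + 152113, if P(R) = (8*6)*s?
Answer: 149425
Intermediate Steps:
s = -56 (s = -7*8 = -56)
P(R) = -2688 (P(R) = (8*6)*(-56) = 48*(-56) = -2688)
P(-26) + 152113 = -2688 + 152113 = 149425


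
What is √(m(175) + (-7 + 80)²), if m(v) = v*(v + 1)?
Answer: √36129 ≈ 190.08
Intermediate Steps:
m(v) = v*(1 + v)
√(m(175) + (-7 + 80)²) = √(175*(1 + 175) + (-7 + 80)²) = √(175*176 + 73²) = √(30800 + 5329) = √36129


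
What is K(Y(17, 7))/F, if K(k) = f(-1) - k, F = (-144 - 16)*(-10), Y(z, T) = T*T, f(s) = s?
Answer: -1/32 ≈ -0.031250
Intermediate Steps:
Y(z, T) = T²
F = 1600 (F = -160*(-10) = 1600)
K(k) = -1 - k
K(Y(17, 7))/F = (-1 - 1*7²)/1600 = (-1 - 1*49)*(1/1600) = (-1 - 49)*(1/1600) = -50*1/1600 = -1/32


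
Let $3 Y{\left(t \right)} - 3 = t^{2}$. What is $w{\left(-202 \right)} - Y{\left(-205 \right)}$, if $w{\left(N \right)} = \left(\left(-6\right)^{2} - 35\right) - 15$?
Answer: $- \frac{42070}{3} \approx -14023.0$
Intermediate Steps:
$w{\left(N \right)} = -14$ ($w{\left(N \right)} = \left(36 - 35\right) - 15 = 1 - 15 = -14$)
$Y{\left(t \right)} = 1 + \frac{t^{2}}{3}$
$w{\left(-202 \right)} - Y{\left(-205 \right)} = -14 - \left(1 + \frac{\left(-205\right)^{2}}{3}\right) = -14 - \left(1 + \frac{1}{3} \cdot 42025\right) = -14 - \left(1 + \frac{42025}{3}\right) = -14 - \frac{42028}{3} = - \frac{42070}{3}$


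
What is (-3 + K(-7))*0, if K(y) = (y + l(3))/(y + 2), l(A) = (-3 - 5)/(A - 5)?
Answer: 0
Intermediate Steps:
l(A) = -8/(-5 + A)
K(y) = (4 + y)/(2 + y) (K(y) = (y - 8/(-5 + 3))/(y + 2) = (y - 8/(-2))/(2 + y) = (y - 8*(-½))/(2 + y) = (y + 4)/(2 + y) = (4 + y)/(2 + y))
(-3 + K(-7))*0 = (-3 + (4 - 7)/(2 - 7))*0 = (-3 - 3/(-5))*0 = (-3 - ⅕*(-3))*0 = (-3 + ⅗)*0 = -12/5*0 = 0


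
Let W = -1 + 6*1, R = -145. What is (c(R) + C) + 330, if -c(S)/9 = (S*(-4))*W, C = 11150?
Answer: -14620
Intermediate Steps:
W = 5 (W = -1 + 6 = 5)
c(S) = 180*S (c(S) = -9*S*(-4)*5 = -9*(-4*S)*5 = -(-180)*S = 180*S)
(c(R) + C) + 330 = (180*(-145) + 11150) + 330 = (-26100 + 11150) + 330 = -14950 + 330 = -14620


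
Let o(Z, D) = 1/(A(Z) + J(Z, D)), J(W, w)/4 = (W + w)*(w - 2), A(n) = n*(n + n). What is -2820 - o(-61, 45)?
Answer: -13225801/4690 ≈ -2820.0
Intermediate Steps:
A(n) = 2*n**2 (A(n) = n*(2*n) = 2*n**2)
J(W, w) = 4*(-2 + w)*(W + w) (J(W, w) = 4*((W + w)*(w - 2)) = 4*((W + w)*(-2 + w)) = 4*((-2 + w)*(W + w)) = 4*(-2 + w)*(W + w))
o(Z, D) = 1/(-8*D - 8*Z + 2*Z**2 + 4*D**2 + 4*D*Z) (o(Z, D) = 1/(2*Z**2 + (-8*Z - 8*D + 4*D**2 + 4*Z*D)) = 1/(2*Z**2 + (-8*Z - 8*D + 4*D**2 + 4*D*Z)) = 1/(2*Z**2 + (-8*D - 8*Z + 4*D**2 + 4*D*Z)) = 1/(-8*D - 8*Z + 2*Z**2 + 4*D**2 + 4*D*Z))
-2820 - o(-61, 45) = -2820 - 1/(2*((-61)**2 - 4*45 - 4*(-61) + 2*45**2 + 2*45*(-61))) = -2820 - 1/(2*(3721 - 180 + 244 + 2*2025 - 5490)) = -2820 - 1/(2*(3721 - 180 + 244 + 4050 - 5490)) = -2820 - 1/(2*2345) = -2820 - 1*1/4690 = -2820 - 1/4690 = -13225801/4690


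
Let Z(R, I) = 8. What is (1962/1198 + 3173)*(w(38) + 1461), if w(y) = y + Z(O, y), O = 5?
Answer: 2865723256/599 ≈ 4.7842e+6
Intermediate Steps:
w(y) = 8 + y (w(y) = y + 8 = 8 + y)
(1962/1198 + 3173)*(w(38) + 1461) = (1962/1198 + 3173)*((8 + 38) + 1461) = (1962*(1/1198) + 3173)*(46 + 1461) = (981/599 + 3173)*1507 = (1901608/599)*1507 = 2865723256/599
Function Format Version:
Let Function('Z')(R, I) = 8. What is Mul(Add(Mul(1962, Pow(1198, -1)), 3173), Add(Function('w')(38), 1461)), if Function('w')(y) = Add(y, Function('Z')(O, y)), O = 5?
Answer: Rational(2865723256, 599) ≈ 4.7842e+6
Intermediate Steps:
Function('w')(y) = Add(8, y) (Function('w')(y) = Add(y, 8) = Add(8, y))
Mul(Add(Mul(1962, Pow(1198, -1)), 3173), Add(Function('w')(38), 1461)) = Mul(Add(Mul(1962, Pow(1198, -1)), 3173), Add(Add(8, 38), 1461)) = Mul(Add(Mul(1962, Rational(1, 1198)), 3173), Add(46, 1461)) = Mul(Add(Rational(981, 599), 3173), 1507) = Mul(Rational(1901608, 599), 1507) = Rational(2865723256, 599)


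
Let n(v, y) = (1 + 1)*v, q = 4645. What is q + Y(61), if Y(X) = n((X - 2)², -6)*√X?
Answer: 4645 + 6962*√61 ≈ 59020.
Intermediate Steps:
n(v, y) = 2*v
Y(X) = 2*√X*(-2 + X)² (Y(X) = (2*(X - 2)²)*√X = (2*(-2 + X)²)*√X = 2*√X*(-2 + X)²)
q + Y(61) = 4645 + 2*√61*(-2 + 61)² = 4645 + 2*√61*59² = 4645 + 2*√61*3481 = 4645 + 6962*√61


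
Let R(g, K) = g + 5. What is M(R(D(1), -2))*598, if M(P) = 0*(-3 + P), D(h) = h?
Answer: 0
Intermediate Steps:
R(g, K) = 5 + g
M(P) = 0
M(R(D(1), -2))*598 = 0*598 = 0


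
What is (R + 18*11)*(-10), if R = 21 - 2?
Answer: -2170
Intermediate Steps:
R = 19
(R + 18*11)*(-10) = (19 + 18*11)*(-10) = (19 + 198)*(-10) = 217*(-10) = -2170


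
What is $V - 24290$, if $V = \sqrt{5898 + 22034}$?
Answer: $-24290 + 2 \sqrt{6983} \approx -24123.0$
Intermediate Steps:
$V = 2 \sqrt{6983}$ ($V = \sqrt{27932} = 2 \sqrt{6983} \approx 167.13$)
$V - 24290 = 2 \sqrt{6983} - 24290 = -24290 + 2 \sqrt{6983}$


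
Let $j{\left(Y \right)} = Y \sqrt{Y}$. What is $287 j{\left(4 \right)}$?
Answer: $2296$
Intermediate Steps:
$j{\left(Y \right)} = Y^{\frac{3}{2}}$
$287 j{\left(4 \right)} = 287 \cdot 4^{\frac{3}{2}} = 287 \cdot 8 = 2296$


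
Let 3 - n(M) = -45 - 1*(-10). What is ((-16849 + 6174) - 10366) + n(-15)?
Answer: -21003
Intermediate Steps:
n(M) = 38 (n(M) = 3 - (-45 - 1*(-10)) = 3 - (-45 + 10) = 3 - 1*(-35) = 3 + 35 = 38)
((-16849 + 6174) - 10366) + n(-15) = ((-16849 + 6174) - 10366) + 38 = (-10675 - 10366) + 38 = -21041 + 38 = -21003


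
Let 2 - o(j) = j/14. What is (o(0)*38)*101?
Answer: 7676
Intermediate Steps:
o(j) = 2 - j/14
(o(0)*38)*101 = ((2 - 1/14*0)*38)*101 = ((2 + 0)*38)*101 = (2*38)*101 = 76*101 = 7676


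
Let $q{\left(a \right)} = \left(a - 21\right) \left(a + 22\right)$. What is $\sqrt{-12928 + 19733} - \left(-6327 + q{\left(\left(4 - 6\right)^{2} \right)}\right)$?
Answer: $6769 + \sqrt{6805} \approx 6851.5$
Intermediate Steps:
$q{\left(a \right)} = \left(-21 + a\right) \left(22 + a\right)$
$\sqrt{-12928 + 19733} - \left(-6327 + q{\left(\left(4 - 6\right)^{2} \right)}\right) = \sqrt{-12928 + 19733} - \left(-6327 + \left(-462 + \left(4 - 6\right)^{2} + \left(\left(4 - 6\right)^{2}\right)^{2}\right)\right) = \sqrt{6805} - \left(-6327 + \left(-462 + \left(-2\right)^{2} + \left(\left(-2\right)^{2}\right)^{2}\right)\right) = \sqrt{6805} - \left(-6327 + \left(-462 + 4 + 4^{2}\right)\right) = \sqrt{6805} - \left(-6327 + \left(-462 + 4 + 16\right)\right) = \sqrt{6805} - \left(-6327 - 442\right) = \sqrt{6805} - -6769 = \sqrt{6805} + 6769 = 6769 + \sqrt{6805}$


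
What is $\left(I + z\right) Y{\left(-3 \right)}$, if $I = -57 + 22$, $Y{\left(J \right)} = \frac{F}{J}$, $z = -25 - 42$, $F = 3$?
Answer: $102$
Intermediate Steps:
$z = -67$ ($z = -25 - 42 = -67$)
$Y{\left(J \right)} = \frac{3}{J}$
$I = -35$
$\left(I + z\right) Y{\left(-3 \right)} = \left(-35 - 67\right) \frac{3}{-3} = - 102 \cdot 3 \left(- \frac{1}{3}\right) = \left(-102\right) \left(-1\right) = 102$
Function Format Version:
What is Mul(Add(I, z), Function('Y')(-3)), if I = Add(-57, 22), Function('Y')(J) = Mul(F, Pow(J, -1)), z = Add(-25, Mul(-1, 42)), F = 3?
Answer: 102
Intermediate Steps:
z = -67 (z = Add(-25, -42) = -67)
Function('Y')(J) = Mul(3, Pow(J, -1))
I = -35
Mul(Add(I, z), Function('Y')(-3)) = Mul(Add(-35, -67), Mul(3, Pow(-3, -1))) = Mul(-102, Mul(3, Rational(-1, 3))) = Mul(-102, -1) = 102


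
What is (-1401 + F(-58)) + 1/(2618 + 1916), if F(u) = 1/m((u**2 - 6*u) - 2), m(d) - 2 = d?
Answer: -11789556581/8415104 ≈ -1401.0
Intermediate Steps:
m(d) = 2 + d
F(u) = 1/(u**2 - 6*u) (F(u) = 1/(2 + ((u**2 - 6*u) - 2)) = 1/(2 + (-2 + u**2 - 6*u)) = 1/(u**2 - 6*u))
(-1401 + F(-58)) + 1/(2618 + 1916) = (-1401 + 1/((-58)*(-6 - 58))) + 1/(2618 + 1916) = (-1401 - 1/58/(-64)) + 1/4534 = (-1401 - 1/58*(-1/64)) + 1/4534 = (-1401 + 1/3712) + 1/4534 = -5200511/3712 + 1/4534 = -11789556581/8415104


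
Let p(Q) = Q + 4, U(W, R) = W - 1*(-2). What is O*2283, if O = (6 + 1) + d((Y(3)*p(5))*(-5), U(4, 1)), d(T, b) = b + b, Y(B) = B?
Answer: 43377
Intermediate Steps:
U(W, R) = 2 + W (U(W, R) = W + 2 = 2 + W)
p(Q) = 4 + Q
d(T, b) = 2*b
O = 19 (O = (6 + 1) + 2*(2 + 4) = 7 + 2*6 = 7 + 12 = 19)
O*2283 = 19*2283 = 43377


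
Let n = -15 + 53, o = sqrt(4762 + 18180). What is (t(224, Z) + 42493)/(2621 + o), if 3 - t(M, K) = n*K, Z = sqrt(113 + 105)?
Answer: (42496 - 38*sqrt(218))/(2621 + sqrt(22942)) ≈ 15.126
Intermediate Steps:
o = sqrt(22942) ≈ 151.47
n = 38
Z = sqrt(218) ≈ 14.765
t(M, K) = 3 - 38*K
(t(224, Z) + 42493)/(2621 + o) = ((3 - 38*sqrt(218)) + 42493)/(2621 + sqrt(22942)) = (42496 - 38*sqrt(218))/(2621 + sqrt(22942))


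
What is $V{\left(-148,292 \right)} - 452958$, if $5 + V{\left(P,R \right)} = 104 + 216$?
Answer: $-452643$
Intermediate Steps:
$V{\left(P,R \right)} = 315$ ($V{\left(P,R \right)} = -5 + \left(104 + 216\right) = -5 + 320 = 315$)
$V{\left(-148,292 \right)} - 452958 = 315 - 452958 = -452643$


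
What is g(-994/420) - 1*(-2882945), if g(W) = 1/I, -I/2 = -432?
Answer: 2490864481/864 ≈ 2.8829e+6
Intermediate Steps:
I = 864 (I = -2*(-432) = 864)
g(W) = 1/864
g(-994/420) - 1*(-2882945) = 1/864 - 1*(-2882945) = 1/864 + 2882945 = 2490864481/864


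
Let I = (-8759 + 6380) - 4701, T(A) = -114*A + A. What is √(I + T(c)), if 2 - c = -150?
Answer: 8*I*√379 ≈ 155.74*I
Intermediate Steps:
c = 152 (c = 2 - 1*(-150) = 2 + 150 = 152)
T(A) = -113*A
I = -7080 (I = -2379 - 4701 = -7080)
√(I + T(c)) = √(-7080 - 113*152) = √(-7080 - 17176) = √(-24256) = 8*I*√379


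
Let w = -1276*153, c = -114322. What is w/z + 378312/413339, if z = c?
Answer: 61972365378/23626870579 ≈ 2.6230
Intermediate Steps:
w = -195228
z = -114322
w/z + 378312/413339 = -195228/(-114322) + 378312/413339 = -195228*(-1/114322) + 378312*(1/413339) = 97614/57161 + 378312/413339 = 61972365378/23626870579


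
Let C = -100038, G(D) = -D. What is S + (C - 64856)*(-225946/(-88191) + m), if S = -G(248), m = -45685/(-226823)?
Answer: -9110174162469478/20003747193 ≈ -4.5542e+5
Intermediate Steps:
m = 45685/226823 (m = -45685*(-1/226823) = 45685/226823 ≈ 0.20141)
S = 248 (S = -(-1)*248 = -1*(-248) = 248)
S + (C - 64856)*(-225946/(-88191) + m) = 248 + (-100038 - 64856)*(-225946/(-88191) + 45685/226823) = 248 - 164894*(-225946*(-1/88191) + 45685/226823) = 248 - 164894*(225946/88191 + 45685/226823) = 248 - 164894*55278755393/20003747193 = 248 - 9115135091773342/20003747193 = -9110174162469478/20003747193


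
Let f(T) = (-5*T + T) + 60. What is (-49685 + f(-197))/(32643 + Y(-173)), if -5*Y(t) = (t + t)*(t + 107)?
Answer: -1115/641 ≈ -1.7395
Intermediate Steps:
f(T) = 60 - 4*T (f(T) = -4*T + 60 = 60 - 4*T)
Y(t) = -2*t*(107 + t)/5 (Y(t) = -(t + t)*(t + 107)/5 = -2*t*(107 + t)/5)
(-49685 + f(-197))/(32643 + Y(-173)) = (-49685 + (60 - 4*(-197)))/(32643 - 2/5*(-173)*(107 - 173)) = (-49685 + (60 + 788))/(32643 - 2/5*(-173)*(-66)) = (-49685 + 848)/(32643 - 22836/5) = -48837/140379/5 = -48837*5/140379 = -1115/641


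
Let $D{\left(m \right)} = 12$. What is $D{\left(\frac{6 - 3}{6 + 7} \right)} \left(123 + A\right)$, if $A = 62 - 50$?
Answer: $1620$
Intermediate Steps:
$A = 12$
$D{\left(\frac{6 - 3}{6 + 7} \right)} \left(123 + A\right) = 12 \left(123 + 12\right) = 12 \cdot 135 = 1620$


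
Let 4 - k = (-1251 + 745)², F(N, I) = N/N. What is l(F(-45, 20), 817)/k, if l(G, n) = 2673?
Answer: -297/28448 ≈ -0.010440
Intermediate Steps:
F(N, I) = 1
k = -256032 (k = 4 - (-1251 + 745)² = 4 - 1*(-506)² = 4 - 1*256036 = 4 - 256036 = -256032)
l(F(-45, 20), 817)/k = 2673/(-256032) = 2673*(-1/256032) = -297/28448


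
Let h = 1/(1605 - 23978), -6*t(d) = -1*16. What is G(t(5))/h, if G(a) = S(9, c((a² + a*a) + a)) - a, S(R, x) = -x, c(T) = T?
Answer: 3937648/9 ≈ 4.3752e+5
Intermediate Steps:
t(d) = 8/3 (t(d) = -(-1)*16/6 = -⅙*(-16) = 8/3)
h = -1/22373 (h = 1/(-22373) = -1/22373 ≈ -4.4697e-5)
G(a) = -2*a - 2*a² (G(a) = -((a² + a*a) + a) - a = -((a² + a²) + a) - a = -(2*a² + a) - a = -(a + 2*a²) - a = (-a - 2*a²) - a = -2*a - 2*a²)
G(t(5))/h = (2*(8/3)*(-1 - 1*8/3))/(-1/22373) = (2*(8/3)*(-1 - 8/3))*(-22373) = (2*(8/3)*(-11/3))*(-22373) = -176/9*(-22373) = 3937648/9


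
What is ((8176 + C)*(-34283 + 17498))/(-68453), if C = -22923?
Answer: -247528395/68453 ≈ -3616.0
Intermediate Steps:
((8176 + C)*(-34283 + 17498))/(-68453) = ((8176 - 22923)*(-34283 + 17498))/(-68453) = -14747*(-16785)*(-1/68453) = 247528395*(-1/68453) = -247528395/68453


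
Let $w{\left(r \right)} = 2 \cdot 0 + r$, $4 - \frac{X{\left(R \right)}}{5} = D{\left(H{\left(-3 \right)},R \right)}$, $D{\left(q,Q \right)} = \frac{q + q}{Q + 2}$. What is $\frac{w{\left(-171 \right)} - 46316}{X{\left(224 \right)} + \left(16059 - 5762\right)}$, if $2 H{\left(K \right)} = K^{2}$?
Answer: $- \frac{10506062}{2331597} \approx -4.506$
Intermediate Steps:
$H{\left(K \right)} = \frac{K^{2}}{2}$
$D{\left(q,Q \right)} = \frac{2 q}{2 + Q}$
$X{\left(R \right)} = 20 - \frac{45}{2 + R}$ ($X{\left(R \right)} = 20 - 5 \frac{2 \frac{\left(-3\right)^{2}}{2}}{2 + R} = 20 - 5 \frac{2 \cdot \frac{1}{2} \cdot 9}{2 + R} = 20 - 5 \cdot 2 \cdot \frac{9}{2} \frac{1}{2 + R} = 20 - 5 \frac{9}{2 + R} = 20 - \frac{45}{2 + R}$)
$w{\left(r \right)} = r$ ($w{\left(r \right)} = 0 + r = r$)
$\frac{w{\left(-171 \right)} - 46316}{X{\left(224 \right)} + \left(16059 - 5762\right)} = \frac{-171 - 46316}{\frac{5 \left(-1 + 4 \cdot 224\right)}{2 + 224} + \left(16059 - 5762\right)} = - \frac{46487}{\frac{5 \left(-1 + 896\right)}{226} + \left(16059 - 5762\right)} = - \frac{46487}{5 \cdot \frac{1}{226} \cdot 895 + 10297} = - \frac{46487}{\frac{4475}{226} + 10297} = - \frac{46487}{\frac{2331597}{226}} = \left(-46487\right) \frac{226}{2331597} = - \frac{10506062}{2331597}$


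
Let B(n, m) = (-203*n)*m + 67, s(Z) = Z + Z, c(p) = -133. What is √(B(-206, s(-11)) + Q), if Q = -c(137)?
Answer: 2*I*√229949 ≈ 959.06*I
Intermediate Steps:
s(Z) = 2*Z
Q = 133 (Q = -1*(-133) = 133)
B(n, m) = 67 - 203*m*n (B(n, m) = -203*m*n + 67 = 67 - 203*m*n)
√(B(-206, s(-11)) + Q) = √((67 - 203*2*(-11)*(-206)) + 133) = √((67 - 203*(-22)*(-206)) + 133) = √((67 - 919996) + 133) = √(-919929 + 133) = √(-919796) = 2*I*√229949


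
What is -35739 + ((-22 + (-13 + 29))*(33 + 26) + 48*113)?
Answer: -30669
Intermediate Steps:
-35739 + ((-22 + (-13 + 29))*(33 + 26) + 48*113) = -35739 + ((-22 + 16)*59 + 5424) = -35739 + (-6*59 + 5424) = -35739 + (-354 + 5424) = -35739 + 5070 = -30669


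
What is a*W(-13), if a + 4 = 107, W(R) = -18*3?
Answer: -5562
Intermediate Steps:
W(R) = -54
a = 103 (a = -4 + 107 = 103)
a*W(-13) = 103*(-54) = -5562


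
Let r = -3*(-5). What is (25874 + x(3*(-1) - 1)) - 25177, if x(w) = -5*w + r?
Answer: 732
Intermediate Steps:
r = 15
x(w) = 15 - 5*w (x(w) = -5*w + 15 = 15 - 5*w)
(25874 + x(3*(-1) - 1)) - 25177 = (25874 + (15 - 5*(3*(-1) - 1))) - 25177 = (25874 + (15 - 5*(-3 - 1))) - 25177 = (25874 + (15 - 5*(-4))) - 25177 = (25874 + (15 + 20)) - 25177 = (25874 + 35) - 25177 = 25909 - 25177 = 732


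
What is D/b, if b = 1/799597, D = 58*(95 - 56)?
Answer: 1808688414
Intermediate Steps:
D = 2262 (D = 58*39 = 2262)
b = 1/799597 ≈ 1.2506e-6
D/b = 2262/(1/799597) = 2262*799597 = 1808688414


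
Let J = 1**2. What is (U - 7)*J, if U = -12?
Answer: -19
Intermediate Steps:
J = 1
(U - 7)*J = (-12 - 7)*1 = -19*1 = -19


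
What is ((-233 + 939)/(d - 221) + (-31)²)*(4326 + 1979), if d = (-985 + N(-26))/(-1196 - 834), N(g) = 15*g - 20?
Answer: 540161524955/89447 ≈ 6.0389e+6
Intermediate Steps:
N(g) = -20 + 15*g
d = 279/406 (d = (-985 + (-20 + 15*(-26)))/(-1196 - 834) = (-985 + (-20 - 390))/(-2030) = (-985 - 410)*(-1/2030) = -1395*(-1/2030) = 279/406 ≈ 0.68719)
((-233 + 939)/(d - 221) + (-31)²)*(4326 + 1979) = ((-233 + 939)/(279/406 - 221) + (-31)²)*(4326 + 1979) = (706/(-89447/406) + 961)*6305 = (706*(-406/89447) + 961)*6305 = (-286636/89447 + 961)*6305 = (85671931/89447)*6305 = 540161524955/89447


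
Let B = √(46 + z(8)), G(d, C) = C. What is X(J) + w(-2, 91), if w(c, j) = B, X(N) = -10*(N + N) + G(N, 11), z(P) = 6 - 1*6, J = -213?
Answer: 4271 + √46 ≈ 4277.8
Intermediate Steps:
z(P) = 0 (z(P) = 6 - 6 = 0)
X(N) = 11 - 20*N (X(N) = -10*(N + N) + 11 = -20*N + 11 = 11 - 20*N)
B = √46 (B = √(46 + 0) = √46 ≈ 6.7823)
w(c, j) = √46
X(J) + w(-2, 91) = (11 - 20*(-213)) + √46 = (11 + 4260) + √46 = 4271 + √46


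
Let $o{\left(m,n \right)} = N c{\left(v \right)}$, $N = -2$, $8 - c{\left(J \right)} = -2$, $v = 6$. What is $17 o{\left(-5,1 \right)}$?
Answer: $-340$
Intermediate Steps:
$c{\left(J \right)} = 10$ ($c{\left(J \right)} = 8 - -2 = 8 + 2 = 10$)
$o{\left(m,n \right)} = -20$ ($o{\left(m,n \right)} = \left(-2\right) 10 = -20$)
$17 o{\left(-5,1 \right)} = 17 \left(-20\right) = -340$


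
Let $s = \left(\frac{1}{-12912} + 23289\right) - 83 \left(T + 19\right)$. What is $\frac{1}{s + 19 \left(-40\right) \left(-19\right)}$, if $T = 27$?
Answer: $\frac{12912}{437858831} \approx 2.9489 \cdot 10^{-5}$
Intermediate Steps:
$s = \frac{251409551}{12912}$ ($s = \left(\frac{1}{-12912} + 23289\right) - 83 \left(27 + 19\right) = \left(- \frac{1}{12912} + 23289\right) - 3818 = \frac{300707567}{12912} - 3818 = \frac{251409551}{12912} \approx 19471.0$)
$\frac{1}{s + 19 \left(-40\right) \left(-19\right)} = \frac{1}{\frac{251409551}{12912} + 19 \left(-40\right) \left(-19\right)} = \frac{1}{\frac{251409551}{12912} - -14440} = \frac{1}{\frac{251409551}{12912} + 14440} = \frac{1}{\frac{437858831}{12912}} = \frac{12912}{437858831}$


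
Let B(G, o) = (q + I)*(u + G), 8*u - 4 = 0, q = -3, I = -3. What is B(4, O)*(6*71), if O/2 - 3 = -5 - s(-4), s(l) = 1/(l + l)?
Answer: -11502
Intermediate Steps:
u = ½ (u = ½ + (⅛)*0 = ½ + 0 = ½ ≈ 0.50000)
s(l) = 1/(2*l)
O = -15/4 (O = 6 + 2*(-5 - 1/(2*(-4))) = 6 + 2*(-5 - (-1)/(2*4)) = 6 + 2*(-5 - 1*(-⅛)) = 6 + 2*(-5 + ⅛) = 6 + 2*(-39/8) = 6 - 39/4 = -15/4 ≈ -3.7500)
B(G, o) = -3 - 6*G (B(G, o) = (-3 - 3)*(½ + G) = -6*(½ + G) = -3 - 6*G)
B(4, O)*(6*71) = (-3 - 6*4)*(6*71) = (-3 - 24)*426 = -27*426 = -11502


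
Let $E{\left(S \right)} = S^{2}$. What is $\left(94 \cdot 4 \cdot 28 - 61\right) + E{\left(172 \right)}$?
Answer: $40051$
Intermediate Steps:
$\left(94 \cdot 4 \cdot 28 - 61\right) + E{\left(172 \right)} = \left(94 \cdot 4 \cdot 28 - 61\right) + 172^{2} = \left(94 \cdot 112 - 61\right) + 29584 = \left(10528 - 61\right) + 29584 = 10467 + 29584 = 40051$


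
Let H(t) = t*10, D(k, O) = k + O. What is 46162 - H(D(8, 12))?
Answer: 45962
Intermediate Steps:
D(k, O) = O + k
H(t) = 10*t
46162 - H(D(8, 12)) = 46162 - 10*(12 + 8) = 46162 - 10*20 = 46162 - 1*200 = 46162 - 200 = 45962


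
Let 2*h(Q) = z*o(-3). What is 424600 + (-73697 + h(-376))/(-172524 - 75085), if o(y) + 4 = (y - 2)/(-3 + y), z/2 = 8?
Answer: 315404565367/742827 ≈ 4.2460e+5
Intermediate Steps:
z = 16 (z = 2*8 = 16)
o(y) = -4 + (-2 + y)/(-3 + y) (o(y) = -4 + (y - 2)/(-3 + y) = -4 + (-2 + y)/(-3 + y))
h(Q) = -76/3 (h(Q) = (16*((10 - 3*(-3))/(-3 - 3)))/2 = (16*((10 + 9)/(-6)))/2 = (16*(-⅙*19))/2 = (16*(-19/6))/2 = (½)*(-152/3) = -76/3)
424600 + (-73697 + h(-376))/(-172524 - 75085) = 424600 + (-73697 - 76/3)/(-172524 - 75085) = 424600 - 221167/3/(-247609) = 424600 - 221167/3*(-1/247609) = 424600 + 221167/742827 = 315404565367/742827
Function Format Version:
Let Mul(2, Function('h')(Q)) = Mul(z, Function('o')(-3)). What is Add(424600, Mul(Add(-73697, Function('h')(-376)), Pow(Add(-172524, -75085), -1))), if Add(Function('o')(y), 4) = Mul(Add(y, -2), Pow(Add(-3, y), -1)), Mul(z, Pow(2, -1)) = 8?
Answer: Rational(315404565367, 742827) ≈ 4.2460e+5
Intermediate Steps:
z = 16 (z = Mul(2, 8) = 16)
Function('o')(y) = Add(-4, Mul(Pow(Add(-3, y), -1), Add(-2, y))) (Function('o')(y) = Add(-4, Mul(Add(y, -2), Pow(Add(-3, y), -1))) = Add(-4, Mul(Add(-2, y), Pow(Add(-3, y), -1))) = Add(-4, Mul(Pow(Add(-3, y), -1), Add(-2, y))))
Function('h')(Q) = Rational(-76, 3) (Function('h')(Q) = Mul(Rational(1, 2), Mul(16, Mul(Pow(Add(-3, -3), -1), Add(10, Mul(-3, -3))))) = Mul(Rational(1, 2), Mul(16, Mul(Pow(-6, -1), Add(10, 9)))) = Mul(Rational(1, 2), Mul(16, Mul(Rational(-1, 6), 19))) = Mul(Rational(1, 2), Mul(16, Rational(-19, 6))) = Mul(Rational(1, 2), Rational(-152, 3)) = Rational(-76, 3))
Add(424600, Mul(Add(-73697, Function('h')(-376)), Pow(Add(-172524, -75085), -1))) = Add(424600, Mul(Add(-73697, Rational(-76, 3)), Pow(Add(-172524, -75085), -1))) = Add(424600, Mul(Rational(-221167, 3), Pow(-247609, -1))) = Add(424600, Mul(Rational(-221167, 3), Rational(-1, 247609))) = Add(424600, Rational(221167, 742827)) = Rational(315404565367, 742827)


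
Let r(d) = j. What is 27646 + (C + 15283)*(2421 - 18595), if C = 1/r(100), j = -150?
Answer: -18536961613/75 ≈ -2.4716e+8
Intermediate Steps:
r(d) = -150
C = -1/150 (C = 1/(-150) = -1/150 ≈ -0.0066667)
27646 + (C + 15283)*(2421 - 18595) = 27646 + (-1/150 + 15283)*(2421 - 18595) = 27646 + (2292449/150)*(-16174) = 27646 - 18539035063/75 = -18536961613/75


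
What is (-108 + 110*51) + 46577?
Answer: 52079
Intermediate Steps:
(-108 + 110*51) + 46577 = (-108 + 5610) + 46577 = 5502 + 46577 = 52079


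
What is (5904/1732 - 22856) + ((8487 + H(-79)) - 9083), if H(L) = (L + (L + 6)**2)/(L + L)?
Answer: -803242585/34207 ≈ -23482.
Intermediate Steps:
H(L) = (L + (6 + L)**2)/(2*L) (H(L) = (L + (6 + L)**2)/((2*L)) = (L + (6 + L)**2)*(1/(2*L)) = (L + (6 + L)**2)/(2*L))
(5904/1732 - 22856) + ((8487 + H(-79)) - 9083) = (5904/1732 - 22856) + ((8487 + (1/2)*(-79 + (6 - 79)**2)/(-79)) - 9083) = (5904*(1/1732) - 22856) + ((8487 + (1/2)*(-1/79)*(-79 + (-73)**2)) - 9083) = (1476/433 - 22856) + ((8487 + (1/2)*(-1/79)*(-79 + 5329)) - 9083) = -9895172/433 + ((8487 + (1/2)*(-1/79)*5250) - 9083) = -9895172/433 + ((8487 - 2625/79) - 9083) = -9895172/433 + (667848/79 - 9083) = -9895172/433 - 49709/79 = -803242585/34207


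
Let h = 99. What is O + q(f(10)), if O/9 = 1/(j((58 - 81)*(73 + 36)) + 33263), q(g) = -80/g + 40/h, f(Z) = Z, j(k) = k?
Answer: -700837/92268 ≈ -7.5957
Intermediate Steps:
q(g) = 40/99 - 80/g (q(g) = -80/g + 40/99 = 40/99 - 80/g)
O = 3/10252 (O = 9/((58 - 81)*(73 + 36) + 33263) = 9/(-23*109 + 33263) = 9/(-2507 + 33263) = 9/30756 = 9*(1/30756) = 3/10252 ≈ 0.00029263)
O + q(f(10)) = 3/10252 + (40/99 - 80/10) = 3/10252 + (40/99 - 80*1/10) = 3/10252 + (40/99 - 8) = 3/10252 - 752/99 = -700837/92268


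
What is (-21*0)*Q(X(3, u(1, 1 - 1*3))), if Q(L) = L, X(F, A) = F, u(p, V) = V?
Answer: 0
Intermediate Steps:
(-21*0)*Q(X(3, u(1, 1 - 1*3))) = -21*0*3 = 0*3 = 0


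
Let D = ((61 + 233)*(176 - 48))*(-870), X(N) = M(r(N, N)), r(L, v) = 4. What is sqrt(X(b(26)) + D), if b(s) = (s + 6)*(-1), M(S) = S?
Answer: 2*I*sqrt(8184959) ≈ 5721.9*I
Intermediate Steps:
b(s) = -6 - s (b(s) = (6 + s)*(-1) = -6 - s)
X(N) = 4
D = -32739840 (D = (294*128)*(-870) = 37632*(-870) = -32739840)
sqrt(X(b(26)) + D) = sqrt(4 - 32739840) = sqrt(-32739836) = 2*I*sqrt(8184959)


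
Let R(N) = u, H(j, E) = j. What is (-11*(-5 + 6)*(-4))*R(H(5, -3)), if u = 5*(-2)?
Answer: -440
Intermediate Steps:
u = -10
R(N) = -10
(-11*(-5 + 6)*(-4))*R(H(5, -3)) = -11*(-5 + 6)*(-4)*(-10) = -11*(-4)*(-10) = 44*(-10) = -440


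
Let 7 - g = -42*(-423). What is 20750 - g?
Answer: 38509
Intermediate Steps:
g = -17759 (g = 7 - (-42)*(-423) = 7 - 1*17766 = 7 - 17766 = -17759)
20750 - g = 20750 - 1*(-17759) = 20750 + 17759 = 38509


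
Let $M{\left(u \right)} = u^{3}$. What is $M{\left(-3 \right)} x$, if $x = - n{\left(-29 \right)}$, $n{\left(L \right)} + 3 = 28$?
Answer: $675$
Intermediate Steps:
$n{\left(L \right)} = 25$ ($n{\left(L \right)} = -3 + 28 = 25$)
$x = -25$ ($x = \left(-1\right) 25 = -25$)
$M{\left(-3 \right)} x = \left(-3\right)^{3} \left(-25\right) = \left(-27\right) \left(-25\right) = 675$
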